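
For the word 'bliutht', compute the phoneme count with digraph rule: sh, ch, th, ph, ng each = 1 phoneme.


Parsing 'bliutht' greedily, digraphs first:
  'b' -> consonant phoneme (phonemes so far: 1)
  'l' -> consonant phoneme (phonemes so far: 2)
  'i' -> vowel phoneme (phonemes so far: 3)
  'u' -> vowel phoneme (phonemes so far: 4)
  'th' -> digraph (1 consonant phoneme) (phonemes so far: 5)
  't' -> consonant phoneme (phonemes so far: 6)
Total phonemes: 6

6


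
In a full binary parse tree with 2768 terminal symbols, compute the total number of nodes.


Leaf nodes (terminals): 2768
Internal nodes = n - 1 = 2768 - 1 = 2767
Total = leaves + internal = 2768 + 2767 = 5535

5535


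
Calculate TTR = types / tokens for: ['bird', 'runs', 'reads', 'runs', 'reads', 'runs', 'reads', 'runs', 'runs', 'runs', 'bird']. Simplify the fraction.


Tokens: 11
Unique types: ('bird', 'reads', 'runs') = 3
TTR = 3/11
Already in lowest terms.

3/11


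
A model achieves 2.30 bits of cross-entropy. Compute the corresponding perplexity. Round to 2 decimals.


Perplexity formula: PP = 2^H
H = 2.30
PP = 2^2.30
Decompose: 2^2.30 = 2^2 * 2^0.30
2^2 = 4, 2^0.30 ~ 1.2311444
PP ~ 4 * 1.2311444 = 4.9245776
Rounded to 2 decimals: 4.92

4.92


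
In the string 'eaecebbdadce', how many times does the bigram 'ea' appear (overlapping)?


Scanning 'eaecebbdadce' for bigram 'ea':
  Position 0: 'ea' -> MATCH
  Position 1: 'ae' -> no
  Position 2: 'ec' -> no
  Position 3: 'ce' -> no
  Position 4: 'eb' -> no
  Position 5: 'bb' -> no
  Position 6: 'bd' -> no
  Position 7: 'da' -> no
  Position 8: 'ad' -> no
  Position 9: 'dc' -> no
  Position 10: 'ce' -> no
Total matches: 1

1


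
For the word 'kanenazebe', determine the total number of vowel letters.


Scanning each character of 'kanenazebe':
  Position 1: 'k' -> consonant (running count: 0)
  Position 2: 'a' -> vowel (running count: 1)
  Position 3: 'n' -> consonant (running count: 1)
  Position 4: 'e' -> vowel (running count: 2)
  Position 5: 'n' -> consonant (running count: 2)
  Position 6: 'a' -> vowel (running count: 3)
  Position 7: 'z' -> consonant (running count: 3)
  Position 8: 'e' -> vowel (running count: 4)
  Position 9: 'b' -> consonant (running count: 4)
  Position 10: 'e' -> vowel (running count: 5)
Total vowels: 5

5


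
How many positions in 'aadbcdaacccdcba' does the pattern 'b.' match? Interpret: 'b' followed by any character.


Pattern: b. means 'b' followed by any character.
Scanning 'aadbcdaacccdcba' position-by-position:
  Pos 0: window 'aa' -> no
  Pos 1: window 'ad' -> no
  Pos 2: window 'db' -> no
  Pos 3: window 'bc' -> MATCH
  Pos 4: window 'cd' -> no
  Pos 5: window 'da' -> no
  Pos 6: window 'aa' -> no
  Pos 7: window 'ac' -> no
  Pos 8: window 'cc' -> no
  Pos 9: window 'cc' -> no
  Pos 10: window 'cd' -> no
  Pos 11: window 'dc' -> no
  Pos 12: window 'cb' -> no
  Pos 13: window 'ba' -> MATCH
  Pos 14: window 'a' -> no
Total matches: 2

2


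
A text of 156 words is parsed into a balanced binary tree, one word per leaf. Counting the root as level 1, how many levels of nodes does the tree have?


In a balanced binary tree with n leaves the deepest leaf is ceil(log2(n)) edges below the root,
so counting node levels inclusive of root and leaves gives ceil(log2(n)) + 1 levels.
log2(156) = 7.2854
ceil(7.2854) = 8
levels = 8 + 1 = 9

9


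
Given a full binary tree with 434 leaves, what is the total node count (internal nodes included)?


Leaf nodes (terminals): 434
Internal nodes = n - 1 = 434 - 1 = 433
Total = leaves + internal = 434 + 433 = 867

867


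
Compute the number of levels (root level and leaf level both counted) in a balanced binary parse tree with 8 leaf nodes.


In a balanced binary tree with n leaves the deepest leaf is ceil(log2(n)) edges below the root,
so counting node levels inclusive of root and leaves gives ceil(log2(n)) + 1 levels.
log2(8) = 3.0000
ceil(3.0000) = 3
levels = 3 + 1 = 4

4


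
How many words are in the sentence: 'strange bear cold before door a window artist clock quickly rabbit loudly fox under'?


Counting words by splitting on spaces:
  Word 1: 'strange'
  Word 2: 'bear'
  Word 3: 'cold'
  Word 4: 'before'
  Word 5: 'door'
  Word 6: 'a'
  Word 7: 'window'
  Word 8: 'artist'
  Word 9: 'clock'
  Word 10: 'quickly'
  Word 11: 'rabbit'
  Word 12: 'loudly'
  Word 13: 'fox'
  Word 14: 'under'
Total words: 14

14


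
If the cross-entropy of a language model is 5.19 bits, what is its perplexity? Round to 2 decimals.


Perplexity formula: PP = 2^H
H = 5.19
PP = 2^5.19
Decompose: 2^5.19 = 2^5 * 2^0.19
2^5 = 32, 2^0.19 ~ 1.1407637
PP ~ 32 * 1.1407637 = 36.5044384
Rounded to 2 decimals: 36.50

36.50


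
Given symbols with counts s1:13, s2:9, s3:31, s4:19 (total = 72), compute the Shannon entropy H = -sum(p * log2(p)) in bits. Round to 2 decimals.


Computing entropy H = -sum(p_i * log2(p_i)):
  s1: p = 13/72 = 0.1806, -p*log2(p) = 0.4459
  s2: p = 9/72 = 0.1250, -p*log2(p) = 0.3750
  s3: p = 31/72 = 0.4306, -p*log2(p) = 0.5234
  s4: p = 19/72 = 0.2639, -p*log2(p) = 0.5072
H = sum of terms = 1.8515
Rounded to 2 decimals: 1.85

1.85


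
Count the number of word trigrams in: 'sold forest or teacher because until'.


Word trigrams from [6] words:
  Trigram 1: (sold forest or)
  Trigram 2: (forest or teacher)
  Trigram 3: (or teacher because)
  Trigram 4: (teacher because until)
Total word trigrams: 6 - 2 = 4

4


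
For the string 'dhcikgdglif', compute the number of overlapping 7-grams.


String 'dhcikgdglif' has length L = 11.
Number of overlapping n-grams = L - n + 1
Substituting: 11 - 7 + 1 = 5

5


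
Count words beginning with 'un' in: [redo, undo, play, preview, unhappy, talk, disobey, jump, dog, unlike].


Checking each word for prefix 'un':
  'redo' -> no (count: 0)
  'undo' -> YES, starts with 'un' (count: 1)
  'play' -> no (count: 1)
  'preview' -> no (count: 1)
  'unhappy' -> YES, starts with 'un' (count: 2)
  'talk' -> no (count: 2)
  'disobey' -> no (count: 2)
  'jump' -> no (count: 2)
  'dog' -> no (count: 2)
  'unlike' -> YES, starts with 'un' (count: 3)
Total with prefix 'un': 3

3


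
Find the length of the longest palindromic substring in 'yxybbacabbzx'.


Scanning 'yxybbacabbzx' for palindromic substrings.
Substring at positions 3-9: 'bbacabb'.
Check: reverse('bbacabb') = 'bbacabb' -> palindrome confirmed.
Neighbouring characters ('y' / 'z') break symmetry, so it cannot extend further.
No longer palindromic substring exists; longest length = 7

7


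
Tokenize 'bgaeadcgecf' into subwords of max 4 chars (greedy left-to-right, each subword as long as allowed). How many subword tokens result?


'bgaeadcgecf' has 11 characters.
Chunking with max size 4:
  Chunk 1: 'bgae' (positions 0-3)
  Chunk 2: 'adcg' (positions 4-7)
  Chunk 3: 'ecf' (positions 8-10)
Total chunks: ceil(11 / 4) = 3

3


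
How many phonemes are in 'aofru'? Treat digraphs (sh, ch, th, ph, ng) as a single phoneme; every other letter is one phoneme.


Parsing 'aofru' greedily, digraphs first:
  'a' -> vowel phoneme (phonemes so far: 1)
  'o' -> vowel phoneme (phonemes so far: 2)
  'f' -> consonant phoneme (phonemes so far: 3)
  'r' -> consonant phoneme (phonemes so far: 4)
  'u' -> vowel phoneme (phonemes so far: 5)
Total phonemes: 5

5


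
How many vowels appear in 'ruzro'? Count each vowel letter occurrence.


Scanning each character of 'ruzro':
  Position 1: 'r' -> consonant (running count: 0)
  Position 2: 'u' -> vowel (running count: 1)
  Position 3: 'z' -> consonant (running count: 1)
  Position 4: 'r' -> consonant (running count: 1)
  Position 5: 'o' -> vowel (running count: 2)
Total vowels: 2

2


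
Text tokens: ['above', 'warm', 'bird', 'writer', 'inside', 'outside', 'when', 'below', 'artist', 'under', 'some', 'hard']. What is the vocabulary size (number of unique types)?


Listing all tokens and tracking unique types:
  Token 1: 'above' -> NEW (unique so far: 1)
  Token 2: 'warm' -> NEW (unique so far: 2)
  Token 3: 'bird' -> NEW (unique so far: 3)
  Token 4: 'writer' -> NEW (unique so far: 4)
  Token 5: 'inside' -> NEW (unique so far: 5)
  Token 6: 'outside' -> NEW (unique so far: 6)
  Token 7: 'when' -> NEW (unique so far: 7)
  Token 8: 'below' -> NEW (unique so far: 8)
  Token 9: 'artist' -> NEW (unique so far: 9)
  Token 10: 'under' -> NEW (unique so far: 10)
  Token 11: 'some' -> NEW (unique so far: 11)
  Token 12: 'hard' -> NEW (unique so far: 12)
Unique types: ('above', 'artist', 'below', 'bird', 'hard', 'inside', 'outside', 'some', 'under', 'warm', 'when', 'writer')
Vocabulary size: 12

12


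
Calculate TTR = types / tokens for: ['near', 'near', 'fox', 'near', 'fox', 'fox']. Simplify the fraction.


Tokens: 6
Unique types: ('fox', 'near') = 2
TTR = 2/6
Simplify: divide both by 2 -> 1/3
TTR = 1/3

1/3


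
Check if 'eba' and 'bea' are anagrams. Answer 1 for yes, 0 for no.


Sort characters of 'eba': 'abe'
Sort characters of 'bea': 'abe'
Sorted forms match -> they ARE anagrams
Result: 1

1


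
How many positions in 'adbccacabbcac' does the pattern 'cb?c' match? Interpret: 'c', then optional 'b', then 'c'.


Pattern: cb?c means 'c', then optional 'b', then 'c'.
Scanning 'adbccacabbcac' position-by-position:
  Pos 0: window 'adb' -> no
  Pos 1: window 'dbc' -> no
  Pos 2: window 'bcc' -> no
  Pos 3: window 'cca' -> MATCH
  Pos 4: window 'cac' -> no
  Pos 5: window 'aca' -> no
  Pos 6: window 'cab' -> no
  Pos 7: window 'abb' -> no
  Pos 8: window 'bbc' -> no
  Pos 9: window 'bca' -> no
  Pos 10: window 'cac' -> no
  Pos 11: window 'ac' -> no
  Pos 12: window 'c' -> no
Total matches: 1

1


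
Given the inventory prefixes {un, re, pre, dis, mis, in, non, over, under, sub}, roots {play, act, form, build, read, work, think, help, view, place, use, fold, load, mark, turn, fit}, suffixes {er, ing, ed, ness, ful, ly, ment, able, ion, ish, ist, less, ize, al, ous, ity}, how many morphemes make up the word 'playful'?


Segmenting 'playful' against the inventory:
  'play' -> root (morpheme 1)
  'ful' -> suffix (morpheme 2)
Total morphemes: 2

2


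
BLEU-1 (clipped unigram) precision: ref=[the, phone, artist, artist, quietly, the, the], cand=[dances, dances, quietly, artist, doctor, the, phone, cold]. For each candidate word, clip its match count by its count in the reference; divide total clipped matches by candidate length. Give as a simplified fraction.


Reference word counts: {'artist': 2, 'phone': 1, 'quietly': 1, 'the': 3}
Checking each candidate word (with clipping):
  'dances' -> not in reference -> no match (matches: 0)
  'dances' -> not in reference -> no match (matches: 0)
  'quietly' -> in reference (ref count 1, used 1/1) -> match (matches: 1)
  'artist' -> in reference (ref count 2, used 1/2) -> match (matches: 2)
  'doctor' -> not in reference -> no match (matches: 2)
  'the' -> in reference (ref count 3, used 1/3) -> match (matches: 3)
  'phone' -> in reference (ref count 1, used 1/1) -> match (matches: 4)
  'cold' -> not in reference -> no match (matches: 4)
Clipped matches: 4, Candidate length: 8
Precision = 4/8 = 1/2

1/2


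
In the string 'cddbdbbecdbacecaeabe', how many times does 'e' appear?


Scanning 'cddbdbbecdbacecaeabe' for 'e':
  Position 7: 'e' -> MATCH (count: 1)
  Position 13: 'e' -> MATCH (count: 2)
  Position 16: 'e' -> MATCH (count: 3)
  Position 19: 'e' -> MATCH (count: 4)
Total occurrences of 'e': 4

4


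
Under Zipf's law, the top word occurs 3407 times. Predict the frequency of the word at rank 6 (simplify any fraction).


Zipf's law: freq(rank) = f1 / rank
f1 = 3407, rank = 6
freq = 3407 / 6
GCD(3407, 6) = 1
Simplified: 3407/6

3407/6


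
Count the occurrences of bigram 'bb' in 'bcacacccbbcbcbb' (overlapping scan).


Scanning 'bcacacccbbcbcbb' for bigram 'bb':
  Position 0: 'bc' -> no
  Position 1: 'ca' -> no
  Position 2: 'ac' -> no
  Position 3: 'ca' -> no
  Position 4: 'ac' -> no
  Position 5: 'cc' -> no
  Position 6: 'cc' -> no
  Position 7: 'cb' -> no
  Position 8: 'bb' -> MATCH
  Position 9: 'bc' -> no
  Position 10: 'cb' -> no
  Position 11: 'bc' -> no
  Position 12: 'cb' -> no
  Position 13: 'bb' -> MATCH
Total matches: 2

2


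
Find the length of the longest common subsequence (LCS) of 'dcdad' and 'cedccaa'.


DP table for LCS of 'dcdad' and 'cedccaa':
       c  e  d  c  c  a  a
    0  0  0  0  0  0  0  0
  d 0  0  0  1  1  1  1  1
  c 0  1  1  1  2  2  2  2
  d 0  1  1  2  2  2  2  2
  a 0  1  1  2  2  2  3  3
  d 0  1  1  2  2  2  3  3
LCS: 'dca'
LCS length = 3

3


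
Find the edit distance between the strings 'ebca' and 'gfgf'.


Building DP table for s1='ebca' (len 4) and s2='gfgf' (len 4):
       g  f  g  f
    0  1  2  3  4
  e 1  1  2  3  4
  b 2  2  2  3  4
  c 3  3  3  3  4
  a 4  4  4  4  4
Edit distance = dp[4][4] = 4

4


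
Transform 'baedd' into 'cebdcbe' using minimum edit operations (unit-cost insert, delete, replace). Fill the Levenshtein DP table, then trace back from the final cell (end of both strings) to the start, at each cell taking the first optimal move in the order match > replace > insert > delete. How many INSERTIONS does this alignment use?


Edit distance = 6. Backtracking from cell (5, 7) with preference match > replace > insert > delete,
then listing the resulting alignment 'baedd' -> 'cebdcbe' left to right:
  Step 1: insert 'c' [insertion #1]
  Step 2: insert 'e' [insertion #2]
  Step 3: keep 'b'
  Step 4: replace a->d
  Step 5: replace e->c
  Step 6: replace d->b
  Step 7: replace d->e
Total insertions: 2

2


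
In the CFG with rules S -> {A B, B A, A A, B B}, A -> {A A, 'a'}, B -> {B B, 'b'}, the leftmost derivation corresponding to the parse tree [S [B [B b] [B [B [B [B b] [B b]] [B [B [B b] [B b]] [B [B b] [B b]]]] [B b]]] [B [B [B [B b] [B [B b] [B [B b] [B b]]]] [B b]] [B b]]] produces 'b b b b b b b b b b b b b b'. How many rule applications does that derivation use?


Every bracketed nonterminal node [X ...] in the tree is produced by exactly one rule application.
Reading the tree off as a leftmost derivation:
  Step 1: S  =>  B B   (applied S -> B B)
  Step 2: B B  =>  B B B   (applied B -> B B)
  Step 3: B B B  =>  b B B   (applied B -> b)
  Step 4: b B B  =>  b B B B   (applied B -> B B)
  Step 5: b B B B  =>  b B B B B   (applied B -> B B)
  Step 6: b B B B B  =>  b B B B B B   (applied B -> B B)
  Step 7: b B B B B B  =>  b b B B B B   (applied B -> b)
  Step 8: b b B B B B  =>  b b b B B B   (applied B -> b)
  Step 9: b b b B B B  =>  b b b B B B B   (applied B -> B B)
  Step 10: b b b B B B B  =>  b b b B B B B B   (applied B -> B B)
  Step 11: b b b B B B B B  =>  b b b b B B B B   (applied B -> b)
  Step 12: b b b b B B B B  =>  b b b b b B B B   (applied B -> b)
  Step 13: b b b b b B B B  =>  b b b b b B B B B   (applied B -> B B)
  Step 14: b b b b b B B B B  =>  b b b b b b B B B   (applied B -> b)
  Step 15: b b b b b b B B B  =>  b b b b b b b B B   (applied B -> b)
  Step 16: b b b b b b b B B  =>  b b b b b b b b B   (applied B -> b)
  Step 17: b b b b b b b b B  =>  b b b b b b b b B B   (applied B -> B B)
  Step 18: b b b b b b b b B B  =>  b b b b b b b b B B B   (applied B -> B B)
  Step 19: b b b b b b b b B B B  =>  b b b b b b b b B B B B   (applied B -> B B)
  Step 20: b b b b b b b b B B B B  =>  b b b b b b b b b B B B   (applied B -> b)
  Step 21: b b b b b b b b b B B B  =>  b b b b b b b b b B B B B   (applied B -> B B)
  Step 22: b b b b b b b b b B B B B  =>  b b b b b b b b b b B B B   (applied B -> b)
  Step 23: b b b b b b b b b b B B B  =>  b b b b b b b b b b B B B B   (applied B -> B B)
  Step 24: b b b b b b b b b b B B B B  =>  b b b b b b b b b b b B B B   (applied B -> b)
  Step 25: b b b b b b b b b b b B B B  =>  b b b b b b b b b b b b B B   (applied B -> b)
  Step 26: b b b b b b b b b b b b B B  =>  b b b b b b b b b b b b b B   (applied B -> b)
  Step 27: b b b b b b b b b b b b b B  =>  b b b b b b b b b b b b b b   (applied B -> b)
Final yield: b b b b b b b b b b b b b b
Total rewrite steps: 27

27


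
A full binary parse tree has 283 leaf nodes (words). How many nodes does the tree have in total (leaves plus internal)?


Leaf nodes (terminals): 283
Internal nodes = n - 1 = 283 - 1 = 282
Total = leaves + internal = 283 + 282 = 565

565


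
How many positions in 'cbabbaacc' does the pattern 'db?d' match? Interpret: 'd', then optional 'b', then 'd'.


Pattern: db?d means 'd', then optional 'b', then 'd'.
Scanning 'cbabbaacc' position-by-position:
  Pos 0: window 'cba' -> no
  Pos 1: window 'bab' -> no
  Pos 2: window 'abb' -> no
  Pos 3: window 'bba' -> no
  Pos 4: window 'baa' -> no
  Pos 5: window 'aac' -> no
  Pos 6: window 'acc' -> no
  Pos 7: window 'cc' -> no
  Pos 8: window 'c' -> no
Total matches: 0

0


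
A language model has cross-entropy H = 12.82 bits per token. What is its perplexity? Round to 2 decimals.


Perplexity formula: PP = 2^H
H = 12.82
PP = 2^12.82
Decompose: 2^12.82 = 2^12 * 2^0.82
2^12 = 4096, 2^0.82 ~ 1.7654060
PP ~ 4096 * 1.7654060 = 7231.1029760
Rounded to 2 decimals: 7231.10

7231.10


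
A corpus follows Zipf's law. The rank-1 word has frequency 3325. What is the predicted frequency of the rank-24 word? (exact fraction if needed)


Zipf's law: freq(rank) = f1 / rank
f1 = 3325, rank = 24
freq = 3325 / 24
GCD(3325, 24) = 1
Simplified: 3325/24

3325/24


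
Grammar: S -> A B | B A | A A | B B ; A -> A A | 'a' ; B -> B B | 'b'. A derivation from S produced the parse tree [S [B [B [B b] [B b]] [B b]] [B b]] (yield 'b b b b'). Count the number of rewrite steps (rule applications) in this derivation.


Every bracketed nonterminal node [X ...] in the tree is produced by exactly one rule application.
Reading the tree off as a leftmost derivation:
  Step 1: S  =>  B B   (applied S -> B B)
  Step 2: B B  =>  B B B   (applied B -> B B)
  Step 3: B B B  =>  B B B B   (applied B -> B B)
  Step 4: B B B B  =>  b B B B   (applied B -> b)
  Step 5: b B B B  =>  b b B B   (applied B -> b)
  Step 6: b b B B  =>  b b b B   (applied B -> b)
  Step 7: b b b B  =>  b b b b   (applied B -> b)
Final yield: b b b b
Total rewrite steps: 7

7


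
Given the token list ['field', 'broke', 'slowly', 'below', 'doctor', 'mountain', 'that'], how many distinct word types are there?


Listing all tokens and tracking unique types:
  Token 1: 'field' -> NEW (unique so far: 1)
  Token 2: 'broke' -> NEW (unique so far: 2)
  Token 3: 'slowly' -> NEW (unique so far: 3)
  Token 4: 'below' -> NEW (unique so far: 4)
  Token 5: 'doctor' -> NEW (unique so far: 5)
  Token 6: 'mountain' -> NEW (unique so far: 6)
  Token 7: 'that' -> NEW (unique so far: 7)
Unique types: ('below', 'broke', 'doctor', 'field', 'mountain', 'slowly', 'that')
Vocabulary size: 7

7


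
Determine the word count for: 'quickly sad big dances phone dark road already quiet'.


Counting words by splitting on spaces:
  Word 1: 'quickly'
  Word 2: 'sad'
  Word 3: 'big'
  Word 4: 'dances'
  Word 5: 'phone'
  Word 6: 'dark'
  Word 7: 'road'
  Word 8: 'already'
  Word 9: 'quiet'
Total words: 9

9


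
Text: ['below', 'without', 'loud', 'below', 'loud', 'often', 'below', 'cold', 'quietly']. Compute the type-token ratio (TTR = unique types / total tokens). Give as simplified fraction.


Tokens: 9
Unique types: ('below', 'cold', 'loud', 'often', 'quietly', 'without') = 6
TTR = 6/9
Simplify: divide both by 3 -> 2/3
TTR = 2/3

2/3


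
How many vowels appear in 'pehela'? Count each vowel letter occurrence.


Scanning each character of 'pehela':
  Position 1: 'p' -> consonant (running count: 0)
  Position 2: 'e' -> vowel (running count: 1)
  Position 3: 'h' -> consonant (running count: 1)
  Position 4: 'e' -> vowel (running count: 2)
  Position 5: 'l' -> consonant (running count: 2)
  Position 6: 'a' -> vowel (running count: 3)
Total vowels: 3

3


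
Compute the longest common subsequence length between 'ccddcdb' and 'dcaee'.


DP table for LCS of 'ccddcdb' and 'dcaee':
       d  c  a  e  e
    0  0  0  0  0  0
  c 0  0  1  1  1  1
  c 0  0  1  1  1  1
  d 0  1  1  1  1  1
  d 0  1  1  1  1  1
  c 0  1  2  2  2  2
  d 0  1  2  2  2  2
  b 0  1  2  2  2  2
LCS: 'dc'
LCS length = 2

2


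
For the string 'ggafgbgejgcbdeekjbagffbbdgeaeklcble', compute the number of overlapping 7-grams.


String 'ggafgbgejgcbdeekjbagffbbdgeaeklcble' has length L = 35.
Number of overlapping n-grams = L - n + 1
Substituting: 35 - 7 + 1 = 29

29


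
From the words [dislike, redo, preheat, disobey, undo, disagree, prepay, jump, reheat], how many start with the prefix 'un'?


Checking each word for prefix 'un':
  'dislike' -> no (count: 0)
  'redo' -> no (count: 0)
  'preheat' -> no (count: 0)
  'disobey' -> no (count: 0)
  'undo' -> YES, starts with 'un' (count: 1)
  'disagree' -> no (count: 1)
  'prepay' -> no (count: 1)
  'jump' -> no (count: 1)
  'reheat' -> no (count: 1)
Total with prefix 'un': 1

1


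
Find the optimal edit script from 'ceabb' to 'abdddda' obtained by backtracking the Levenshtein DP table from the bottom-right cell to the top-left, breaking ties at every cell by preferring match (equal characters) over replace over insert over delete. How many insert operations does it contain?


Edit distance = 7. Backtracking from cell (5, 7) with preference match > replace > insert > delete,
then listing the resulting alignment 'ceabb' -> 'abdddda' left to right:
  Step 1: insert 'a' [insertion #1]
  Step 2: insert 'b' [insertion #2]
  Step 3: replace c->d
  Step 4: replace e->d
  Step 5: replace a->d
  Step 6: replace b->d
  Step 7: replace b->a
Total insertions: 2

2


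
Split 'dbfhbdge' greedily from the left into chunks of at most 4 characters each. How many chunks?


'dbfhbdge' has 8 characters.
Chunking with max size 4:
  Chunk 1: 'dbfh' (positions 0-3)
  Chunk 2: 'bdge' (positions 4-7)
Total chunks: ceil(8 / 4) = 2

2


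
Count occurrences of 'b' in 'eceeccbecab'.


Scanning 'eceeccbecab' for 'b':
  Position 6: 'b' -> MATCH (count: 1)
  Position 10: 'b' -> MATCH (count: 2)
Total occurrences of 'b': 2

2


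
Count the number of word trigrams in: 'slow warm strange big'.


Word trigrams from [4] words:
  Trigram 1: (slow warm strange)
  Trigram 2: (warm strange big)
Total word trigrams: 4 - 2 = 2

2


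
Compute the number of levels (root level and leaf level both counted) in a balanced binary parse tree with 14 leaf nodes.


In a balanced binary tree with n leaves the deepest leaf is ceil(log2(n)) edges below the root,
so counting node levels inclusive of root and leaves gives ceil(log2(n)) + 1 levels.
log2(14) = 3.8074
ceil(3.8074) = 4
levels = 4 + 1 = 5

5


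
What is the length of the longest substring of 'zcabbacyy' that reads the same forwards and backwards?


Scanning 'zcabbacyy' for palindromic substrings.
Substring at positions 1-6: 'cabbac'.
Check: reverse('cabbac') = 'cabbac' -> palindrome confirmed.
Neighbouring characters ('z' / 'y') break symmetry, so it cannot extend further.
No longer palindromic substring exists; longest length = 6

6


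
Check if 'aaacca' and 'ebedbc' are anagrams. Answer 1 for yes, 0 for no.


Sort characters of 'aaacca': 'aaaacc'
Sort characters of 'ebedbc': 'bbcdee'
Sorted forms differ -> they are NOT anagrams
Result: 0

0


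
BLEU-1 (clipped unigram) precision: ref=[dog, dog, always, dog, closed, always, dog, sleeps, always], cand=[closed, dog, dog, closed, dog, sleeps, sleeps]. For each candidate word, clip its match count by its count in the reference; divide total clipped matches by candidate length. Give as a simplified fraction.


Reference word counts: {'always': 3, 'closed': 1, 'dog': 4, 'sleeps': 1}
Checking each candidate word (with clipping):
  'closed' -> in reference (ref count 1, used 1/1) -> match (matches: 1)
  'dog' -> in reference (ref count 4, used 1/4) -> match (matches: 2)
  'dog' -> in reference (ref count 4, used 2/4) -> match (matches: 3)
  'closed' -> ref count 1 already used up (1/1) -> clipped, no match (matches: 3)
  'dog' -> in reference (ref count 4, used 3/4) -> match (matches: 4)
  'sleeps' -> in reference (ref count 1, used 1/1) -> match (matches: 5)
  'sleeps' -> ref count 1 already used up (1/1) -> clipped, no match (matches: 5)
Clipped matches: 5, Candidate length: 7
Precision = 5/7

5/7


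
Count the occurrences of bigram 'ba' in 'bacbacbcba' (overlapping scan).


Scanning 'bacbacbcba' for bigram 'ba':
  Position 0: 'ba' -> MATCH
  Position 1: 'ac' -> no
  Position 2: 'cb' -> no
  Position 3: 'ba' -> MATCH
  Position 4: 'ac' -> no
  Position 5: 'cb' -> no
  Position 6: 'bc' -> no
  Position 7: 'cb' -> no
  Position 8: 'ba' -> MATCH
Total matches: 3

3


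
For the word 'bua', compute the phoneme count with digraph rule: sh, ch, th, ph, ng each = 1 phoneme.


Parsing 'bua' greedily, digraphs first:
  'b' -> consonant phoneme (phonemes so far: 1)
  'u' -> vowel phoneme (phonemes so far: 2)
  'a' -> vowel phoneme (phonemes so far: 3)
Total phonemes: 3

3


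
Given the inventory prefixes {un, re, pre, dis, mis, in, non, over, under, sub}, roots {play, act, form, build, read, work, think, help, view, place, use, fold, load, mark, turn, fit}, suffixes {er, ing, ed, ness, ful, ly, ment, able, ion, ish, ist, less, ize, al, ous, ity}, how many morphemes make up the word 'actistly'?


Segmenting 'actistly' against the inventory:
  'act' -> root (morpheme 1)
  'ist' -> suffix (morpheme 2)
  'ly' -> suffix (morpheme 3)
Total morphemes: 3

3


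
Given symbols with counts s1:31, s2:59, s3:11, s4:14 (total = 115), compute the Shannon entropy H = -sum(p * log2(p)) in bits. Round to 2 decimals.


Computing entropy H = -sum(p_i * log2(p_i)):
  s1: p = 31/115 = 0.2696, -p*log2(p) = 0.5098
  s2: p = 59/115 = 0.5130, -p*log2(p) = 0.4940
  s3: p = 11/115 = 0.0957, -p*log2(p) = 0.3239
  s4: p = 14/115 = 0.1217, -p*log2(p) = 0.3699
H = sum of terms = 1.6976
Rounded to 2 decimals: 1.70

1.70


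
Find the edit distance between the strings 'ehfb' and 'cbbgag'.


Building DP table for s1='ehfb' (len 4) and s2='cbbgag' (len 6):
       c  b  b  g  a  g
    0  1  2  3  4  5  6
  e 1  1  2  3  4  5  6
  h 2  2  2  3  4  5  6
  f 3  3  3  3  4  5  6
  b 4  4  3  3  4  5  6
Edit distance = dp[4][6] = 6

6


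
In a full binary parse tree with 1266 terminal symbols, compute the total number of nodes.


Leaf nodes (terminals): 1266
Internal nodes = n - 1 = 1266 - 1 = 1265
Total = leaves + internal = 1266 + 1265 = 2531

2531


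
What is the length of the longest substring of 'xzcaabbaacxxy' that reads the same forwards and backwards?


Scanning 'xzcaabbaacxxy' for palindromic substrings.
Substring at positions 2-9: 'caabbaac'.
Check: reverse('caabbaac') = 'caabbaac' -> palindrome confirmed.
Neighbouring characters ('z' / 'x') break symmetry, so it cannot extend further.
No longer palindromic substring exists; longest length = 8

8


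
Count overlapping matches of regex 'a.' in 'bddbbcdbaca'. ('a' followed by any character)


Pattern: a. means 'a' followed by any character.
Scanning 'bddbbcdbaca' position-by-position:
  Pos 0: window 'bd' -> no
  Pos 1: window 'dd' -> no
  Pos 2: window 'db' -> no
  Pos 3: window 'bb' -> no
  Pos 4: window 'bc' -> no
  Pos 5: window 'cd' -> no
  Pos 6: window 'db' -> no
  Pos 7: window 'ba' -> no
  Pos 8: window 'ac' -> MATCH
  Pos 9: window 'ca' -> no
  Pos 10: window 'a' -> no
Total matches: 1

1


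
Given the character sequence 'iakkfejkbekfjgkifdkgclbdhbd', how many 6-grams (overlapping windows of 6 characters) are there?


String 'iakkfejkbekfjgkifdkgclbdhbd' has length L = 27.
Number of overlapping n-grams = L - n + 1
Substituting: 27 - 6 + 1 = 22

22


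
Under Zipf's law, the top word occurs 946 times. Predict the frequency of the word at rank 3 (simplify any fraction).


Zipf's law: freq(rank) = f1 / rank
f1 = 946, rank = 3
freq = 946 / 3
GCD(946, 3) = 1
Simplified: 946/3

946/3


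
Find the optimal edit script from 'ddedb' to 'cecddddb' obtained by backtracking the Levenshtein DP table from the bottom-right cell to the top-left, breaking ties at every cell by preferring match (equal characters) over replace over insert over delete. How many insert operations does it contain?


Edit distance = 4. Backtracking from cell (5, 8) with preference match > replace > insert > delete,
then listing the resulting alignment 'ddedb' -> 'cecddddb' left to right:
  Step 1: insert 'c' [insertion #1]
  Step 2: insert 'e' [insertion #2]
  Step 3: insert 'c' [insertion #3]
  Step 4: keep 'd'
  Step 5: keep 'd'
  Step 6: replace e->d
  Step 7: keep 'd'
  Step 8: keep 'b'
Total insertions: 3

3


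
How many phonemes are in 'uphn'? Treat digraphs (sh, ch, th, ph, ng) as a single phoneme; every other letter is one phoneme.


Parsing 'uphn' greedily, digraphs first:
  'u' -> vowel phoneme (phonemes so far: 1)
  'ph' -> digraph (1 consonant phoneme) (phonemes so far: 2)
  'n' -> consonant phoneme (phonemes so far: 3)
Total phonemes: 3

3


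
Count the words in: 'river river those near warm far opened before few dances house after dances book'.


Counting words by splitting on spaces:
  Word 1: 'river'
  Word 2: 'river'
  Word 3: 'those'
  Word 4: 'near'
  Word 5: 'warm'
  Word 6: 'far'
  Word 7: 'opened'
  Word 8: 'before'
  Word 9: 'few'
  Word 10: 'dances'
  Word 11: 'house'
  Word 12: 'after'
  Word 13: 'dances'
  Word 14: 'book'
Total words: 14

14


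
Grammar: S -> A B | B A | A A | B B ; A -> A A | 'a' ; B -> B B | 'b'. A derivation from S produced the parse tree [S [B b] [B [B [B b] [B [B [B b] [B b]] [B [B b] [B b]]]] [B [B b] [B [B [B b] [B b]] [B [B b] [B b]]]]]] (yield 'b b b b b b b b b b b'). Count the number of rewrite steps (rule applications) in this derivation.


Every bracketed nonterminal node [X ...] in the tree is produced by exactly one rule application.
Reading the tree off as a leftmost derivation:
  Step 1: S  =>  B B   (applied S -> B B)
  Step 2: B B  =>  b B   (applied B -> b)
  Step 3: b B  =>  b B B   (applied B -> B B)
  Step 4: b B B  =>  b B B B   (applied B -> B B)
  Step 5: b B B B  =>  b b B B   (applied B -> b)
  Step 6: b b B B  =>  b b B B B   (applied B -> B B)
  Step 7: b b B B B  =>  b b B B B B   (applied B -> B B)
  Step 8: b b B B B B  =>  b b b B B B   (applied B -> b)
  Step 9: b b b B B B  =>  b b b b B B   (applied B -> b)
  Step 10: b b b b B B  =>  b b b b B B B   (applied B -> B B)
  Step 11: b b b b B B B  =>  b b b b b B B   (applied B -> b)
  Step 12: b b b b b B B  =>  b b b b b b B   (applied B -> b)
  Step 13: b b b b b b B  =>  b b b b b b B B   (applied B -> B B)
  Step 14: b b b b b b B B  =>  b b b b b b b B   (applied B -> b)
  Step 15: b b b b b b b B  =>  b b b b b b b B B   (applied B -> B B)
  Step 16: b b b b b b b B B  =>  b b b b b b b B B B   (applied B -> B B)
  Step 17: b b b b b b b B B B  =>  b b b b b b b b B B   (applied B -> b)
  Step 18: b b b b b b b b B B  =>  b b b b b b b b b B   (applied B -> b)
  Step 19: b b b b b b b b b B  =>  b b b b b b b b b B B   (applied B -> B B)
  Step 20: b b b b b b b b b B B  =>  b b b b b b b b b b B   (applied B -> b)
  Step 21: b b b b b b b b b b B  =>  b b b b b b b b b b b   (applied B -> b)
Final yield: b b b b b b b b b b b
Total rewrite steps: 21

21


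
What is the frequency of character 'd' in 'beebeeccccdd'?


Scanning 'beebeeccccdd' for 'd':
  Position 10: 'd' -> MATCH (count: 1)
  Position 11: 'd' -> MATCH (count: 2)
Total occurrences of 'd': 2

2


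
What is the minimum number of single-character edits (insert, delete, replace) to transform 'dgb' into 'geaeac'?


Building DP table for s1='dgb' (len 3) and s2='geaeac' (len 6):
       g  e  a  e  a  c
    0  1  2  3  4  5  6
  d 1  1  2  3  4  5  6
  g 2  1  2  3  4  5  6
  b 3  2  2  3  4  5  6
Edit distance = dp[3][6] = 6

6


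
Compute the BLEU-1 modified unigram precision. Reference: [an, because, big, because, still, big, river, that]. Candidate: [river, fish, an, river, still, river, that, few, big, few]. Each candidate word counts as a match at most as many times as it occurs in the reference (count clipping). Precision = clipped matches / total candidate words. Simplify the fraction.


Reference word counts: {'an': 1, 'because': 2, 'big': 2, 'river': 1, 'still': 1, 'that': 1}
Checking each candidate word (with clipping):
  'river' -> in reference (ref count 1, used 1/1) -> match (matches: 1)
  'fish' -> not in reference -> no match (matches: 1)
  'an' -> in reference (ref count 1, used 1/1) -> match (matches: 2)
  'river' -> ref count 1 already used up (1/1) -> clipped, no match (matches: 2)
  'still' -> in reference (ref count 1, used 1/1) -> match (matches: 3)
  'river' -> ref count 1 already used up (1/1) -> clipped, no match (matches: 3)
  'that' -> in reference (ref count 1, used 1/1) -> match (matches: 4)
  'few' -> not in reference -> no match (matches: 4)
  'big' -> in reference (ref count 2, used 1/2) -> match (matches: 5)
  'few' -> not in reference -> no match (matches: 5)
Clipped matches: 5, Candidate length: 10
Precision = 5/10 = 1/2

1/2


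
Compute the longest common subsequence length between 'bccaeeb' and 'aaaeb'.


DP table for LCS of 'bccaeeb' and 'aaaeb':
       a  a  a  e  b
    0  0  0  0  0  0
  b 0  0  0  0  0  1
  c 0  0  0  0  0  1
  c 0  0  0  0  0  1
  a 0  1  1  1  1  1
  e 0  1  1  1  2  2
  e 0  1  1  1  2  2
  b 0  1  1  1  2  3
LCS: 'aeb'
LCS length = 3

3


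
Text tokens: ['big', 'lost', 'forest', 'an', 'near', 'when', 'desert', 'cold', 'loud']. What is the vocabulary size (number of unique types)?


Listing all tokens and tracking unique types:
  Token 1: 'big' -> NEW (unique so far: 1)
  Token 2: 'lost' -> NEW (unique so far: 2)
  Token 3: 'forest' -> NEW (unique so far: 3)
  Token 4: 'an' -> NEW (unique so far: 4)
  Token 5: 'near' -> NEW (unique so far: 5)
  Token 6: 'when' -> NEW (unique so far: 6)
  Token 7: 'desert' -> NEW (unique so far: 7)
  Token 8: 'cold' -> NEW (unique so far: 8)
  Token 9: 'loud' -> NEW (unique so far: 9)
Unique types: ('an', 'big', 'cold', 'desert', 'forest', 'lost', 'loud', 'near', 'when')
Vocabulary size: 9

9


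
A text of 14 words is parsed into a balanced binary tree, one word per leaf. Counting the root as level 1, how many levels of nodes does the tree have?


In a balanced binary tree with n leaves the deepest leaf is ceil(log2(n)) edges below the root,
so counting node levels inclusive of root and leaves gives ceil(log2(n)) + 1 levels.
log2(14) = 3.8074
ceil(3.8074) = 4
levels = 4 + 1 = 5

5


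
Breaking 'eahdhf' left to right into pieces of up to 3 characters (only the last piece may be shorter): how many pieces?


'eahdhf' has 6 characters.
Chunking with max size 3:
  Chunk 1: 'eah' (positions 0-2)
  Chunk 2: 'dhf' (positions 3-5)
Total chunks: ceil(6 / 3) = 2

2


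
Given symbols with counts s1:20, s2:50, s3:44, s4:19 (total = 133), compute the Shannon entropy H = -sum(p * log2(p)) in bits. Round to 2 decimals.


Computing entropy H = -sum(p_i * log2(p_i)):
  s1: p = 20/133 = 0.1504, -p*log2(p) = 0.4110
  s2: p = 50/133 = 0.3759, -p*log2(p) = 0.5306
  s3: p = 44/133 = 0.3308, -p*log2(p) = 0.5280
  s4: p = 19/133 = 0.1429, -p*log2(p) = 0.4011
H = sum of terms = 1.8707
Rounded to 2 decimals: 1.87

1.87


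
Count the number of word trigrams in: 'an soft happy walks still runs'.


Word trigrams from [6] words:
  Trigram 1: (an soft happy)
  Trigram 2: (soft happy walks)
  Trigram 3: (happy walks still)
  Trigram 4: (walks still runs)
Total word trigrams: 6 - 2 = 4

4


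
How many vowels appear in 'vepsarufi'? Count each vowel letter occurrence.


Scanning each character of 'vepsarufi':
  Position 1: 'v' -> consonant (running count: 0)
  Position 2: 'e' -> vowel (running count: 1)
  Position 3: 'p' -> consonant (running count: 1)
  Position 4: 's' -> consonant (running count: 1)
  Position 5: 'a' -> vowel (running count: 2)
  Position 6: 'r' -> consonant (running count: 2)
  Position 7: 'u' -> vowel (running count: 3)
  Position 8: 'f' -> consonant (running count: 3)
  Position 9: 'i' -> vowel (running count: 4)
Total vowels: 4

4


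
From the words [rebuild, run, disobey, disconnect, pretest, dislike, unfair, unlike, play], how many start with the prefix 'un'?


Checking each word for prefix 'un':
  'rebuild' -> no (count: 0)
  'run' -> no (count: 0)
  'disobey' -> no (count: 0)
  'disconnect' -> no (count: 0)
  'pretest' -> no (count: 0)
  'dislike' -> no (count: 0)
  'unfair' -> YES, starts with 'un' (count: 1)
  'unlike' -> YES, starts with 'un' (count: 2)
  'play' -> no (count: 2)
Total with prefix 'un': 2

2


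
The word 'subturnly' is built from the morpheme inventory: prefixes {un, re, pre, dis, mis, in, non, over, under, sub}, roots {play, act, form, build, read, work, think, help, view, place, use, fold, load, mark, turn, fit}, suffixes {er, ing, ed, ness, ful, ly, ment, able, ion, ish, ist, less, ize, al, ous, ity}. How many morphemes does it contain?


Segmenting 'subturnly' against the inventory:
  'sub' -> prefix (morpheme 1)
  'turn' -> root (morpheme 2)
  'ly' -> suffix (morpheme 3)
Total morphemes: 3

3


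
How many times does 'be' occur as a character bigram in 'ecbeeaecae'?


Scanning 'ecbeeaecae' for bigram 'be':
  Position 0: 'ec' -> no
  Position 1: 'cb' -> no
  Position 2: 'be' -> MATCH
  Position 3: 'ee' -> no
  Position 4: 'ea' -> no
  Position 5: 'ae' -> no
  Position 6: 'ec' -> no
  Position 7: 'ca' -> no
  Position 8: 'ae' -> no
Total matches: 1

1


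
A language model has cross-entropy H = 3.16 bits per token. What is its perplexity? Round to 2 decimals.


Perplexity formula: PP = 2^H
H = 3.16
PP = 2^3.16
Decompose: 2^3.16 = 2^3 * 2^0.16
2^3 = 8, 2^0.16 ~ 1.1172871
PP ~ 8 * 1.1172871 = 8.9382968
Rounded to 2 decimals: 8.94

8.94


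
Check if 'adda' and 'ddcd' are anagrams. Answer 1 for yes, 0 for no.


Sort characters of 'adda': 'aadd'
Sort characters of 'ddcd': 'cddd'
Sorted forms differ -> they are NOT anagrams
Result: 0

0


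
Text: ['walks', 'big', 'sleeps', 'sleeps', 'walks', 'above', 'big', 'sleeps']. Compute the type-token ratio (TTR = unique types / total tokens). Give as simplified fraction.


Tokens: 8
Unique types: ('above', 'big', 'sleeps', 'walks') = 4
TTR = 4/8
Simplify: divide both by 4 -> 1/2
TTR = 1/2

1/2


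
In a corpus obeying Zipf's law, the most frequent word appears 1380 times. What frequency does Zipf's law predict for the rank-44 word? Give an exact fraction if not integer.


Zipf's law: freq(rank) = f1 / rank
f1 = 1380, rank = 44
freq = 1380 / 44
GCD(1380, 44) = 4
Simplified: 345/11

345/11


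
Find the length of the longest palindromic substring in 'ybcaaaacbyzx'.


Scanning 'ybcaaaacbyzx' for palindromic substrings.
Substring at positions 0-9: 'ybcaaaacby'.
Check: reverse('ybcaaaacby') = 'ybcaaaacby' -> palindrome confirmed.
Neighbouring characters ('-' / 'z') break symmetry, so it cannot extend further.
No longer palindromic substring exists; longest length = 10

10


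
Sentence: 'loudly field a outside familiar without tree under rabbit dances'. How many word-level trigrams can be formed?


Word trigrams from [10] words:
  Trigram 1: (loudly field a)
  Trigram 2: (field a outside)
  Trigram 3: (a outside familiar)
  Trigram 4: (outside familiar without)
  Trigram 5: (familiar without tree)
  Trigram 6: (without tree under)
  Trigram 7: (tree under rabbit)
  Trigram 8: (under rabbit dances)
Total word trigrams: 10 - 2 = 8

8


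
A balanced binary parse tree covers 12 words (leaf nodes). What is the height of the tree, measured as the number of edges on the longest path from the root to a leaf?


In a balanced binary tree with n leaves the deepest leaf is ceil(log2(n)) edges below the root.
log2(12) = 3.5850
ceil(3.5850) = 4
height (edges) = 4

4


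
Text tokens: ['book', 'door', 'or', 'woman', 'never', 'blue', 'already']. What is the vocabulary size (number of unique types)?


Listing all tokens and tracking unique types:
  Token 1: 'book' -> NEW (unique so far: 1)
  Token 2: 'door' -> NEW (unique so far: 2)
  Token 3: 'or' -> NEW (unique so far: 3)
  Token 4: 'woman' -> NEW (unique so far: 4)
  Token 5: 'never' -> NEW (unique so far: 5)
  Token 6: 'blue' -> NEW (unique so far: 6)
  Token 7: 'already' -> NEW (unique so far: 7)
Unique types: ('already', 'blue', 'book', 'door', 'never', 'or', 'woman')
Vocabulary size: 7

7
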